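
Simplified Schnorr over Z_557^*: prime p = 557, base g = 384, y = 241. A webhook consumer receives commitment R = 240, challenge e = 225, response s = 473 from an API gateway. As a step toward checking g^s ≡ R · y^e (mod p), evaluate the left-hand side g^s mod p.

467

Squares mod 557: 384^1≡384, 384^2≡408, 384^4≡478, 384^8≡114, 384^16≡185, 384^32≡248, 384^64≡234, 384^128≡170, 384^256≡493
473 = 256 + 128 + 64 + 16 + 8 + 1, so 384^473 ≡ 493·170·234·185·114·384 ≡ 467 (mod 557)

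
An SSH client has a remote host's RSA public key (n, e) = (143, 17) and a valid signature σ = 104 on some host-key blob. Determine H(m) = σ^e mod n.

σ^2 ≡ 104^2 = 10816 ≡ 91
σ^4 ≡ 91^2 = 8281 ≡ 130
σ^8 ≡ 130^2 = 16900 ≡ 26
σ^16 ≡ 26^2 = 676 ≡ 104
17 = 16 + 1, so σ^17 ≡ 104·104 ≡ 91 (mod 143)

91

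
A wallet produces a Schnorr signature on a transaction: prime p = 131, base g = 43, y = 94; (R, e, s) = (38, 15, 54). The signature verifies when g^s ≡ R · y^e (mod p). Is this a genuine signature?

g^s mod p:
Squares mod 131: 43^1≡43, 43^2≡15, 43^4≡94, 43^8≡59, 43^16≡75, 43^32≡123
54 = 32 + 16 + 4 + 2, so 43^54 ≡ 123·75·94·15 ≡ 129 (mod 131)
R · y^e mod p:
Squares mod 131: 94^1≡94, 94^2≡59, 94^4≡75, 94^8≡123
15 = 8 + 4 + 2 + 1, so 94^15 ≡ 123·75·59·94 ≡ 62 (mod 131)
38·62 = 2356 ≡ 129 (mod 131)
129 ≡ 129 (mod 131); signature holds.

genuine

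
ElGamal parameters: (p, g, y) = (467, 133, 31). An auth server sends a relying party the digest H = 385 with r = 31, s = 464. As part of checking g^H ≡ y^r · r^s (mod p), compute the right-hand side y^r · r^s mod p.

Squares mod 467: 31^1≡31, 31^2≡27, 31^4≡262, 31^8≡462, 31^16≡25
31 = 16 + 8 + 4 + 2 + 1, so 31^31 ≡ 25·462·262·27·31 ≡ 216 (mod 467)
Squares mod 467: 31^1≡31, 31^2≡27, 31^4≡262, 31^8≡462, 31^16≡25, 31^32≡158, 31^64≡213, 31^128≡70, 31^256≡230
464 = 256 + 128 + 64 + 16, so 31^464 ≡ 230·70·213·25 ≡ 173 (mod 467)
y^r · r^s ≡ 216·173 = 37368 ≡ 8 (mod 467)

8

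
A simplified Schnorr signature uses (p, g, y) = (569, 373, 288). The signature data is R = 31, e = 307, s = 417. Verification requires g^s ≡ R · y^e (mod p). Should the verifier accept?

g^s mod p:
373^2 = 139129 ≡ 293
373^4 ≡ 293^2 = 85849 ≡ 499
373^8 ≡ 499^2 = 249001 ≡ 348
373^16 ≡ 348^2 = 121104 ≡ 476
373^32 ≡ 476^2 = 226576 ≡ 114
373^64 ≡ 114^2 = 12996 ≡ 478
373^128 ≡ 478^2 = 228484 ≡ 315
373^256 ≡ 315^2 = 99225 ≡ 219
417 = 256 + 128 + 32 + 1, so 373^417 ≡ 219·315·114·373 ≡ 245 (mod 569)
R · y^e mod p:
288^2 = 82944 ≡ 439
288^4 ≡ 439^2 = 192721 ≡ 399
288^8 ≡ 399^2 = 159201 ≡ 450
288^16 ≡ 450^2 = 202500 ≡ 505
288^32 ≡ 505^2 = 255025 ≡ 113
288^64 ≡ 113^2 = 12769 ≡ 251
288^128 ≡ 251^2 = 63001 ≡ 411
288^256 ≡ 411^2 = 168921 ≡ 497
307 = 256 + 32 + 16 + 2 + 1, so 288^307 ≡ 497·113·505·439·288 ≡ 469 (mod 569)
31·469 = 14539 ≡ 314 (mod 569)
245 ≠ 314; the check fails.

reject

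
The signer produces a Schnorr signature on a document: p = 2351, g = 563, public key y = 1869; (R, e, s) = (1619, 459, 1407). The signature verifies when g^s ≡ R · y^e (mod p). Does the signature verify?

verifies

g^s mod p:
Squares mod 2351: 563^1≡563, 563^2≡1935, 563^4≡1433, 563^8≡1066, 563^16≡823, 563^32≡241, 563^64≡1657, 563^128≡2032, 563^256≡668, 563^512≡1885, 563^1024≡864
1407 = 1024 + 256 + 64 + 32 + 16 + 8 + 4 + 2 + 1, so 563^1407 ≡ 864·668·1657·241·823·1066·1433·1935·563 ≡ 284 (mod 2351)
R · y^e mod p:
Squares mod 2351: 1869^1≡1869, 1869^2≡1926, 1869^4≡1949, 1869^8≡1736, 1869^16≡2065, 1869^32≡1862, 1869^64≡1670, 1869^128≡614, 1869^256≡836
459 = 256 + 128 + 64 + 8 + 2 + 1, so 1869^459 ≡ 836·614·1670·1736·1926·1869 ≡ 51 (mod 2351)
1619·51 = 82569 ≡ 284 (mod 2351)
284 ≡ 284 (mod 2351); signature holds.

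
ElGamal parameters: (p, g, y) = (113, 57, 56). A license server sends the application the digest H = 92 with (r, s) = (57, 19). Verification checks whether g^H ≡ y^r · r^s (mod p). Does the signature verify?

Left side g^H mod p:
57^2 = 3249 ≡ 85
57^4 ≡ 85^2 = 7225 ≡ 106
57^8 ≡ 106^2 = 11236 ≡ 49
57^16 ≡ 49^2 = 2401 ≡ 28
57^32 ≡ 28^2 = 784 ≡ 106
57^64 ≡ 106^2 = 11236 ≡ 49
92 = 64 + 16 + 8 + 4, so 57^92 ≡ 49·28·49·106 ≡ 49 (mod 113)
Right side y^r · r^s mod p:
56^2 = 3136 ≡ 85
56^4 ≡ 85^2 = 7225 ≡ 106
56^8 ≡ 106^2 = 11236 ≡ 49
56^16 ≡ 49^2 = 2401 ≡ 28
56^32 ≡ 28^2 = 784 ≡ 106
57 = 32 + 16 + 8 + 1, so 56^57 ≡ 106·28·49·56 ≡ 56 (mod 113)
57^2 = 3249 ≡ 85
57^4 ≡ 85^2 = 7225 ≡ 106
57^8 ≡ 106^2 = 11236 ≡ 49
57^16 ≡ 49^2 = 2401 ≡ 28
19 = 16 + 2 + 1, so 57^19 ≡ 28·85·57 ≡ 60 (mod 113)
56·60 = 3360 ≡ 83 (mod 113)
49 ≠ 83, so verification fails.

does not verify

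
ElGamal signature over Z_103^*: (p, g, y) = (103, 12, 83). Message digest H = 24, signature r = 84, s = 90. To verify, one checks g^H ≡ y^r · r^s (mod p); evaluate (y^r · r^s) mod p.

83^2 = 6889 ≡ 91
83^4 ≡ 91^2 = 8281 ≡ 41
83^8 ≡ 41^2 = 1681 ≡ 33
83^16 ≡ 33^2 = 1089 ≡ 59
83^32 ≡ 59^2 = 3481 ≡ 82
83^64 ≡ 82^2 = 6724 ≡ 29
84 = 64 + 16 + 4, so 83^84 ≡ 29·59·41 ≡ 8 (mod 103)
84^2 = 7056 ≡ 52
84^4 ≡ 52^2 = 2704 ≡ 26
84^8 ≡ 26^2 = 676 ≡ 58
84^16 ≡ 58^2 = 3364 ≡ 68
84^32 ≡ 68^2 = 4624 ≡ 92
84^64 ≡ 92^2 = 8464 ≡ 18
90 = 64 + 16 + 8 + 2, so 84^90 ≡ 18·68·58·52 ≡ 64 (mod 103)
y^r · r^s ≡ 8·64 = 512 ≡ 100 (mod 103)

100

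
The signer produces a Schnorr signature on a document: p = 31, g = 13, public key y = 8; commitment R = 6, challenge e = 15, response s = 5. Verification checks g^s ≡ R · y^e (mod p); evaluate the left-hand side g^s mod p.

6

13^2 = 169 ≡ 14
13^4 ≡ 14^2 = 196 ≡ 10
5 = 4 + 1, so 13^5 ≡ 10·13 ≡ 6 (mod 31)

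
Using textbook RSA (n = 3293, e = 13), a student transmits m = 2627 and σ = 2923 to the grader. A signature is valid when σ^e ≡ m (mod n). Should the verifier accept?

σ^2 ≡ 2923^2 = 8543929 ≡ 1887
σ^4 ≡ 1887^2 = 3560769 ≡ 1036
σ^8 ≡ 1036^2 = 1073296 ≡ 3071
13 = 8 + 4 + 1, so σ^13 ≡ 3071·1036·2923 ≡ 2627 (mod 3293)
2627 = m, so the signature checks out.

accept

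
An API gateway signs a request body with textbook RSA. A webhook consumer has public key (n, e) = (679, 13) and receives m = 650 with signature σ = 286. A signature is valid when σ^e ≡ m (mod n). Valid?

yes

Squares mod 679: σ^1≡286, σ^2≡316, σ^4≡43, σ^8≡491
13 = 8 + 4 + 1, so σ^13 ≡ 491·43·286 ≡ 650 (mod 679)
Since 650 equals the digest 650, verification succeeds.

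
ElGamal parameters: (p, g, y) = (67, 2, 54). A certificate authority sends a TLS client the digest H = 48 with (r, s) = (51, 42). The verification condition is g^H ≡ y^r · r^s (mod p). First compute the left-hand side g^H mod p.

2^48 mod 67 = 62

62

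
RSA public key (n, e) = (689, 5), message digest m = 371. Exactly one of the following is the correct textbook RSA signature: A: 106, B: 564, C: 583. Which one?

Candidate A: Squares mod 689: 106^1≡106, 106^2≡212, 106^4≡159; 5 = 4 + 1, so 106^5 ≡ 159·106 ≡ 318 (mod 689)
Candidate B: Squares mod 689: 564^1≡564, 564^2≡467, 564^4≡365; 5 = 4 + 1, so 564^5 ≡ 365·564 ≡ 538 (mod 689)
Candidate C: Squares mod 689: 583^1≡583, 583^2≡212, 583^4≡159; 5 = 4 + 1, so 583^5 ≡ 159·583 ≡ 371 (mod 689)
  → matches m = 371

C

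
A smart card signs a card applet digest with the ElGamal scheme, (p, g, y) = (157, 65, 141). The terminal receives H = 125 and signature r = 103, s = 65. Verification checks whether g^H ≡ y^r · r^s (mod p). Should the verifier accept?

Left side g^H mod p:
65^125 mod 157 = 116
Right side y^r · r^s mod p:
141^103 mod 157 = 49
103^65 mod 157 = 28
49·28 = 1372 ≡ 116 (mod 157)
116 ≡ 116 (mod 157), so the signature is genuine.

accept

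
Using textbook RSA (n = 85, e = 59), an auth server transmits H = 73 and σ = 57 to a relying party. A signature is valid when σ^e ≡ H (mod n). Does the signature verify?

Squares mod 85: σ^1≡57, σ^2≡19, σ^4≡21, σ^8≡16, σ^16≡1, σ^32≡1
59 = 32 + 16 + 8 + 2 + 1, so σ^59 ≡ 1·1·16·19·57 ≡ 73 (mod 85)
σ^59 mod 85 = 73 matches H.

verifies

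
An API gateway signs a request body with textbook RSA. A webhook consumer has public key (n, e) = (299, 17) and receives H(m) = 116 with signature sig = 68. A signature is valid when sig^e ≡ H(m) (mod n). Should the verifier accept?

reject

sig^2 ≡ 68^2 = 4624 ≡ 139
sig^4 ≡ 139^2 = 19321 ≡ 185
sig^8 ≡ 185^2 = 34225 ≡ 139
sig^16 ≡ 139^2 = 19321 ≡ 185
17 = 16 + 1, so sig^17 ≡ 185·68 ≡ 22 (mod 299)
sig^17 mod 299 = 22, but H(m) = 116.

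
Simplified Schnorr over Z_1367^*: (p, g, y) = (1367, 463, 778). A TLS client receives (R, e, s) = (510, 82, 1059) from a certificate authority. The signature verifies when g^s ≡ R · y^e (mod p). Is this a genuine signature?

forged

g^s mod p:
463^1059 mod 1367 = 602
R · y^e mod p:
778^82 mod 1367 = 685
510·685 = 349350 ≡ 765 (mod 1367)
602 ≠ 765; the check fails.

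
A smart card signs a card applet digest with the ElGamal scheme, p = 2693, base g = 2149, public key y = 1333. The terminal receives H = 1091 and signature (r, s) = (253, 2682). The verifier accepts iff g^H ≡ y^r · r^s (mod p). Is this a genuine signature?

Left side g^H mod p:
2149^2 = 4618201 ≡ 2399
2149^4 ≡ 2399^2 = 5755201 ≡ 260
2149^8 ≡ 260^2 = 67600 ≡ 275
2149^16 ≡ 275^2 = 75625 ≡ 221
2149^32 ≡ 221^2 = 48841 ≡ 367
2149^64 ≡ 367^2 = 134689 ≡ 39
2149^128 ≡ 39^2 = 1521
2149^256 ≡ 1521^2 = 2313441 ≡ 154
2149^512 ≡ 154^2 = 23716 ≡ 2172
2149^1024 ≡ 2172^2 = 4717584 ≡ 2141
1091 = 1024 + 64 + 2 + 1, so 2149^1091 ≡ 2141·39·2399·2149 ≡ 626 (mod 2693)
Right side y^r · r^s mod p:
1333^2 = 1776889 ≡ 2202
1333^4 ≡ 2202^2 = 4848804 ≡ 1404
1333^8 ≡ 1404^2 = 1971216 ≡ 2633
1333^16 ≡ 2633^2 = 6932689 ≡ 907
1333^32 ≡ 907^2 = 822649 ≡ 1284
1333^64 ≡ 1284^2 = 1648656 ≡ 540
1333^128 ≡ 540^2 = 291600 ≡ 756
253 = 128 + 64 + 32 + 16 + 8 + 4 + 1, so 1333^253 ≡ 756·540·1284·907·2633·1404·1333 ≡ 1962 (mod 2693)
253^2 = 64009 ≡ 2070
253^4 ≡ 2070^2 = 4284900 ≡ 337
253^8 ≡ 337^2 = 113569 ≡ 463
253^16 ≡ 463^2 = 214369 ≡ 1622
253^32 ≡ 1622^2 = 2630884 ≡ 2516
253^64 ≡ 2516^2 = 6330256 ≡ 1706
253^128 ≡ 1706^2 = 2910436 ≡ 1996
253^256 ≡ 1996^2 = 3984016 ≡ 1069
253^512 ≡ 1069^2 = 1142761 ≡ 929
253^1024 ≡ 929^2 = 863041 ≡ 1281
253^2048 ≡ 1281^2 = 1640961 ≡ 924
2682 = 2048 + 512 + 64 + 32 + 16 + 8 + 2, so 253^2682 ≡ 924·929·1706·2516·1622·463·2070 ≡ 2449 (mod 2693)
1962·2449 = 4804938 ≡ 626 (mod 2693)
626 ≡ 626 (mod 2693), so the signature is genuine.

genuine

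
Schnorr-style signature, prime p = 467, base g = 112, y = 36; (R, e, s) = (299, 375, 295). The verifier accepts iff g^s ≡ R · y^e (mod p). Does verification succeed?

fails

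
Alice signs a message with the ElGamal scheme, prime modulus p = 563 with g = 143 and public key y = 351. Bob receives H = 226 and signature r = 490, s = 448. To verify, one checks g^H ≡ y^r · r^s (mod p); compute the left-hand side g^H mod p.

153

143^2 = 20449 ≡ 181
143^4 ≡ 181^2 = 32761 ≡ 107
143^8 ≡ 107^2 = 11449 ≡ 189
143^16 ≡ 189^2 = 35721 ≡ 252
143^32 ≡ 252^2 = 63504 ≡ 448
143^64 ≡ 448^2 = 200704 ≡ 276
143^128 ≡ 276^2 = 76176 ≡ 171
226 = 128 + 64 + 32 + 2, so 143^226 ≡ 171·276·448·181 ≡ 153 (mod 563)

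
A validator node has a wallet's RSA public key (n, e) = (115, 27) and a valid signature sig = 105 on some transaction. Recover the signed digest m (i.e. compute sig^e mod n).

50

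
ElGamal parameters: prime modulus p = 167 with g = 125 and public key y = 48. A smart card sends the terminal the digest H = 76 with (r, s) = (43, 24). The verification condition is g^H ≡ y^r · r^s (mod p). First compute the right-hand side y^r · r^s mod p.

48^2 = 2304 ≡ 133
48^4 ≡ 133^2 = 17689 ≡ 154
48^8 ≡ 154^2 = 23716 ≡ 2
48^16 ≡ 2^2 = 4
48^32 ≡ 4^2 = 16
43 = 32 + 8 + 2 + 1, so 48^43 ≡ 16·2·133·48 ≡ 47 (mod 167)
43^2 = 1849 ≡ 12
43^4 ≡ 12^2 = 144
43^8 ≡ 144^2 = 20736 ≡ 28
43^16 ≡ 28^2 = 784 ≡ 116
24 = 16 + 8, so 43^24 ≡ 116·28 ≡ 75 (mod 167)
y^r · r^s ≡ 47·75 = 3525 ≡ 18 (mod 167)

18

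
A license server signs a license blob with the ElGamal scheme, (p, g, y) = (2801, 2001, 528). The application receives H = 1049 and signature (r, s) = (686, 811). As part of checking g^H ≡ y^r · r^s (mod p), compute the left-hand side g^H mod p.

2001^2 = 4004001 ≡ 1372
2001^4 ≡ 1372^2 = 1882384 ≡ 112
2001^8 ≡ 112^2 = 12544 ≡ 1340
2001^16 ≡ 1340^2 = 1795600 ≡ 159
2001^32 ≡ 159^2 = 25281 ≡ 72
2001^64 ≡ 72^2 = 5184 ≡ 2383
2001^128 ≡ 2383^2 = 5678689 ≡ 1062
2001^256 ≡ 1062^2 = 1127844 ≡ 1842
2001^512 ≡ 1842^2 = 3392964 ≡ 953
2001^1024 ≡ 953^2 = 908209 ≡ 685
1049 = 1024 + 16 + 8 + 1, so 2001^1049 ≡ 685·159·1340·2001 ≡ 1199 (mod 2801)

1199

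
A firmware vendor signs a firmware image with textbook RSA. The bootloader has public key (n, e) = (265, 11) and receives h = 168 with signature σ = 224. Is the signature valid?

invalid

Squares mod 265: σ^1≡224, σ^2≡91, σ^4≡66, σ^8≡116
11 = 8 + 2 + 1, so σ^11 ≡ 116·91·224 ≡ 214 (mod 265)
214 ≠ 168, so verification fails.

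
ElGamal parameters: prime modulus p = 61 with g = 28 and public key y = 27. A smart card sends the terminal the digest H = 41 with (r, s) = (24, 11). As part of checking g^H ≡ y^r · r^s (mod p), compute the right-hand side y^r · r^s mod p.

27^24 mod 61 = 9
24^11 mod 61 = 37
y^r · r^s ≡ 9·37 = 333 ≡ 28 (mod 61)

28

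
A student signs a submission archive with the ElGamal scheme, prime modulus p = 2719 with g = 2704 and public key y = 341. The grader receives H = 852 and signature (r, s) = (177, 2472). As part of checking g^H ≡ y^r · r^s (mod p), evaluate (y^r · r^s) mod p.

341^2 = 116281 ≡ 2083
341^4 ≡ 2083^2 = 4338889 ≡ 2084
341^8 ≡ 2084^2 = 4343056 ≡ 813
341^16 ≡ 813^2 = 660969 ≡ 252
341^32 ≡ 252^2 = 63504 ≡ 967
341^64 ≡ 967^2 = 935089 ≡ 2472
341^128 ≡ 2472^2 = 6110784 ≡ 1191
177 = 128 + 32 + 16 + 1, so 341^177 ≡ 1191·967·252·341 ≡ 1782 (mod 2719)
177^2 = 31329 ≡ 1420
177^4 ≡ 1420^2 = 2016400 ≡ 1621
177^8 ≡ 1621^2 = 2627641 ≡ 1087
177^16 ≡ 1087^2 = 1181569 ≡ 1523
177^32 ≡ 1523^2 = 2319529 ≡ 222
177^64 ≡ 222^2 = 49284 ≡ 342
177^128 ≡ 342^2 = 116964 ≡ 47
177^256 ≡ 47^2 = 2209
177^512 ≡ 2209^2 = 4879681 ≡ 1795
177^1024 ≡ 1795^2 = 3222025 ≡ 10
177^2048 ≡ 10^2 = 100
2472 = 2048 + 256 + 128 + 32 + 8, so 177^2472 ≡ 100·2209·47·222·1087 ≡ 1825 (mod 2719)
y^r · r^s ≡ 1782·1825 = 3252150 ≡ 226 (mod 2719)

226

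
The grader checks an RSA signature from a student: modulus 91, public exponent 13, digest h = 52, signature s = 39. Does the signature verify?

does not verify

Squares mod 91: s^1≡39, s^2≡65, s^4≡39, s^8≡65
13 = 8 + 4 + 1, so s^13 ≡ 65·39·39 ≡ 39 (mod 91)
39 ≠ 52, so verification fails.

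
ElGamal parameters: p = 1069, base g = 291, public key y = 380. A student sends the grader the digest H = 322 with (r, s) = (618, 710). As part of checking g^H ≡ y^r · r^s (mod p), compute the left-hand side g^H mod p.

291^2 = 84681 ≡ 230
291^4 ≡ 230^2 = 52900 ≡ 519
291^8 ≡ 519^2 = 269361 ≡ 1042
291^16 ≡ 1042^2 = 1085764 ≡ 729
291^32 ≡ 729^2 = 531441 ≡ 148
291^64 ≡ 148^2 = 21904 ≡ 524
291^128 ≡ 524^2 = 274576 ≡ 912
291^256 ≡ 912^2 = 831744 ≡ 62
322 = 256 + 64 + 2, so 291^322 ≡ 62·524·230 ≡ 999 (mod 1069)

999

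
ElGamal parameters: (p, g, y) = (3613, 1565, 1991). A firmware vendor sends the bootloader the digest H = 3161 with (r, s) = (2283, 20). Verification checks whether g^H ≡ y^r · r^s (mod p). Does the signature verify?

Left side g^H mod p:
1565^2 = 2449225 ≡ 3224
1565^4 ≡ 3224^2 = 10394176 ≡ 3188
1565^8 ≡ 3188^2 = 10163344 ≡ 3588
1565^16 ≡ 3588^2 = 12873744 ≡ 625
1565^32 ≡ 625^2 = 390625 ≡ 421
1565^64 ≡ 421^2 = 177241 ≡ 204
1565^128 ≡ 204^2 = 41616 ≡ 1873
1565^256 ≡ 1873^2 = 3508129 ≡ 3519
1565^512 ≡ 3519^2 = 12383361 ≡ 1610
1565^1024 ≡ 1610^2 = 2592100 ≡ 1579
1565^2048 ≡ 1579^2 = 2493241 ≡ 271
3161 = 2048 + 1024 + 64 + 16 + 8 + 1, so 1565^3161 ≡ 271·1579·204·625·3588·1565 ≡ 925 (mod 3613)
Right side y^r · r^s mod p:
1991^2 = 3964081 ≡ 620
1991^4 ≡ 620^2 = 384400 ≡ 1422
1991^8 ≡ 1422^2 = 2022084 ≡ 2417
1991^16 ≡ 2417^2 = 5841889 ≡ 3281
1991^32 ≡ 3281^2 = 10764961 ≡ 1834
1991^64 ≡ 1834^2 = 3363556 ≡ 3466
1991^128 ≡ 3466^2 = 12013156 ≡ 3544
1991^256 ≡ 3544^2 = 12559936 ≡ 1148
1991^512 ≡ 1148^2 = 1317904 ≡ 2772
1991^1024 ≡ 2772^2 = 7683984 ≡ 2746
1991^2048 ≡ 2746^2 = 7540516 ≡ 185
2283 = 2048 + 128 + 64 + 32 + 8 + 2 + 1, so 1991^2283 ≡ 185·3544·3466·1834·2417·620·1991 ≡ 2795 (mod 3613)
2283^2 = 5212089 ≡ 2143
2283^4 ≡ 2143^2 = 4592449 ≡ 326
2283^8 ≡ 326^2 = 106276 ≡ 1499
2283^16 ≡ 1499^2 = 2247001 ≡ 3328
20 = 16 + 4, so 2283^20 ≡ 3328·326 ≡ 1028 (mod 3613)
2795·1028 = 2873260 ≡ 925 (mod 3613)
925 ≡ 925 (mod 3613), so the signature is genuine.

verifies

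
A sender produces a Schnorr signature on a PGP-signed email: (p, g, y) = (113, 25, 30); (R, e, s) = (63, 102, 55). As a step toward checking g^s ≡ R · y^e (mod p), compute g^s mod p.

25^2 = 625 ≡ 60
25^4 ≡ 60^2 = 3600 ≡ 97
25^8 ≡ 97^2 = 9409 ≡ 30
25^16 ≡ 30^2 = 900 ≡ 109
25^32 ≡ 109^2 = 11881 ≡ 16
55 = 32 + 16 + 4 + 2 + 1, so 25^55 ≡ 16·109·97·60·25 ≡ 104 (mod 113)

104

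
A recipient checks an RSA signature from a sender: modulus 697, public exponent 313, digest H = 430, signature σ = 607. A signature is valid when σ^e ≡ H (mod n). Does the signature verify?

verifies

σ^313 mod 697 = 430
Since 430 equals the digest 430, verification succeeds.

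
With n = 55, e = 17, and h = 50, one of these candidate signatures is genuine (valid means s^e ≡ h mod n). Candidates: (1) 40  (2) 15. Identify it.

Candidate 1: 40^17 mod 55 = 50
  → matches h = 50
Candidate 2: 15^17 mod 55 = 5

1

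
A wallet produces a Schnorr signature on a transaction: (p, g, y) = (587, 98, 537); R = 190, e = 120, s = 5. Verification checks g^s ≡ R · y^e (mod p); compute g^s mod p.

251

Squares mod 587: 98^1≡98, 98^2≡212, 98^4≡332
5 = 4 + 1, so 98^5 ≡ 332·98 ≡ 251 (mod 587)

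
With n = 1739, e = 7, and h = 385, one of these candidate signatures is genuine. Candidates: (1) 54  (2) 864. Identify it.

Candidate 1: Squares mod 1739: 54^1≡54, 54^2≡1177, 54^4≡1085; 7 = 4 + 2 + 1, so 54^7 ≡ 1085·1177·54 ≡ 385 (mod 1739)
  → matches h = 385
Candidate 2: Squares mod 1739: 864^1≡864, 864^2≡465, 864^4≡589; 7 = 4 + 2 + 1, so 864^7 ≡ 589·465·864 ≡ 476 (mod 1739)

1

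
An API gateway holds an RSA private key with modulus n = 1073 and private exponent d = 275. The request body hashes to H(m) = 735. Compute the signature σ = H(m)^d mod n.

794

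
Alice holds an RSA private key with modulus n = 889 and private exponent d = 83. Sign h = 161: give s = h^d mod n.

231

h^2 ≡ 161^2 = 25921 ≡ 140
h^4 ≡ 140^2 = 19600 ≡ 42
h^8 ≡ 42^2 = 1764 ≡ 875
h^16 ≡ 875^2 = 765625 ≡ 196
h^32 ≡ 196^2 = 38416 ≡ 189
h^64 ≡ 189^2 = 35721 ≡ 161
83 = 64 + 16 + 2 + 1, so h^83 ≡ 161·196·140·161 ≡ 231 (mod 889)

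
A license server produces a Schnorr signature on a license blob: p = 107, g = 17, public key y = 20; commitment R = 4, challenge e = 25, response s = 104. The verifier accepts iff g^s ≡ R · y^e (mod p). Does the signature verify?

does not verify

g^s mod p:
Squares mod 107: 17^1≡17, 17^2≡75, 17^4≡61, 17^8≡83, 17^16≡41, 17^32≡76, 17^64≡105
104 = 64 + 32 + 8, so 17^104 ≡ 105·76·83 ≡ 10 (mod 107)
R · y^e mod p:
Squares mod 107: 20^1≡20, 20^2≡79, 20^4≡35, 20^8≡48, 20^16≡57
25 = 16 + 8 + 1, so 20^25 ≡ 57·48·20 ≡ 43 (mod 107)
4·43 = 172 ≡ 65 (mod 107)
10 ≠ 65; the check fails.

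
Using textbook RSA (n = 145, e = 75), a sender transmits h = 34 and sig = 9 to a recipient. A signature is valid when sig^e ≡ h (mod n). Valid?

sig^2 ≡ 9^2 = 81
sig^4 ≡ 81^2 = 6561 ≡ 36
sig^8 ≡ 36^2 = 1296 ≡ 136
sig^16 ≡ 136^2 = 18496 ≡ 81
sig^32 ≡ 81^2 = 6561 ≡ 36
sig^64 ≡ 36^2 = 1296 ≡ 136
75 = 64 + 8 + 2 + 1, so sig^75 ≡ 136·136·81·9 ≡ 34 (mod 145)
sig^75 mod 145 = 34 matches h.

yes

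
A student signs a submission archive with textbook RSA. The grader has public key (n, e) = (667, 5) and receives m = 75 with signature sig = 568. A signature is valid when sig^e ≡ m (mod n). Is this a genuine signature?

Squares mod 667: sig^1≡568, sig^2≡463, sig^4≡262
5 = 4 + 1, so sig^5 ≡ 262·568 ≡ 75 (mod 667)
Since 75 equals the digest 75, verification succeeds.

genuine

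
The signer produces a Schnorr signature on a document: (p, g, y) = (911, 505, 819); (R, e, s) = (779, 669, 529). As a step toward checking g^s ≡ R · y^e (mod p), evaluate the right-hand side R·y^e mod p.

566

Squares mod 911: 819^1≡819, 819^2≡265, 819^4≡78, 819^8≡618, 819^16≡215, 819^32≡675, 819^64≡125, 819^128≡138, 819^256≡824, 819^512≡281
669 = 512 + 128 + 16 + 8 + 4 + 1, so 819^669 ≡ 281·138·215·618·78·819 ≡ 396 (mod 911)
R · y^e ≡ 779·396 = 308484 ≡ 566 (mod 911)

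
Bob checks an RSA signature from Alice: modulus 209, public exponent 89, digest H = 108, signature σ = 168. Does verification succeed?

fails

Squares mod 209: σ^1≡168, σ^2≡9, σ^4≡81, σ^8≡82, σ^16≡36, σ^32≡42, σ^64≡92
89 = 64 + 16 + 8 + 1, so σ^89 ≡ 92·36·82·168 ≡ 158 (mod 209)
σ^89 mod 209 = 158, but H = 108.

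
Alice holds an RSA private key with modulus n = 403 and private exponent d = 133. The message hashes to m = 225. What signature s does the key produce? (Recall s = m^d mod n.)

264

m^2 ≡ 225^2 = 50625 ≡ 250
m^4 ≡ 250^2 = 62500 ≡ 35
m^8 ≡ 35^2 = 1225 ≡ 16
m^16 ≡ 16^2 = 256
m^32 ≡ 256^2 = 65536 ≡ 250
m^64 ≡ 250^2 = 62500 ≡ 35
m^128 ≡ 35^2 = 1225 ≡ 16
133 = 128 + 4 + 1, so m^133 ≡ 16·35·225 ≡ 264 (mod 403)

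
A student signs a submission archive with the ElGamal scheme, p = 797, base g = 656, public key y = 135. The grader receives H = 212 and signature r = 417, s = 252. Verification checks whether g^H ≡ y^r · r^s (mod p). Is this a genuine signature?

Left side g^H mod p:
656^2 = 430336 ≡ 753
656^4 ≡ 753^2 = 567009 ≡ 342
656^8 ≡ 342^2 = 116964 ≡ 602
656^16 ≡ 602^2 = 362404 ≡ 566
656^32 ≡ 566^2 = 320356 ≡ 759
656^64 ≡ 759^2 = 576081 ≡ 647
656^128 ≡ 647^2 = 418609 ≡ 184
212 = 128 + 64 + 16 + 4, so 656^212 ≡ 184·647·566·342 ≡ 284 (mod 797)
Right side y^r · r^s mod p:
135^2 = 18225 ≡ 691
135^4 ≡ 691^2 = 477481 ≡ 78
135^8 ≡ 78^2 = 6084 ≡ 505
135^16 ≡ 505^2 = 255025 ≡ 782
135^32 ≡ 782^2 = 611524 ≡ 225
135^64 ≡ 225^2 = 50625 ≡ 414
135^128 ≡ 414^2 = 171396 ≡ 41
135^256 ≡ 41^2 = 1681 ≡ 87
417 = 256 + 128 + 32 + 1, so 135^417 ≡ 87·41·225·135 ≡ 257 (mod 797)
417^2 = 173889 ≡ 143
417^4 ≡ 143^2 = 20449 ≡ 524
417^8 ≡ 524^2 = 274576 ≡ 408
417^16 ≡ 408^2 = 166464 ≡ 688
417^32 ≡ 688^2 = 473344 ≡ 723
417^64 ≡ 723^2 = 522729 ≡ 694
417^128 ≡ 694^2 = 481636 ≡ 248
252 = 128 + 64 + 32 + 16 + 8 + 4, so 417^252 ≡ 248·694·723·688·408·524 ≡ 525 (mod 797)
257·525 = 134925 ≡ 232 (mod 797)
284 ≠ 232, so verification fails.

forged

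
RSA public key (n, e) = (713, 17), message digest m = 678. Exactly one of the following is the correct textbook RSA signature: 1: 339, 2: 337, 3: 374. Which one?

1

Candidate 1: 339^17 mod 713 = 678
  → matches m = 678
Candidate 2: 337^17 mod 713 = 263
Candidate 3: 374^17 mod 713 = 35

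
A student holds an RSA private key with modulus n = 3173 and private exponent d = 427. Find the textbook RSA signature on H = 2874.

Squares mod 3173: H^1≡2874, H^2≡557, H^4≡2468, H^8≡2037, H^16≡2258, H^32≡2726, H^64≡3083, H^128≡1754, H^256≡1879
427 = 256 + 128 + 32 + 8 + 2 + 1, so H^427 ≡ 1879·1754·2726·2037·557·2874 ≡ 720 (mod 3173)

720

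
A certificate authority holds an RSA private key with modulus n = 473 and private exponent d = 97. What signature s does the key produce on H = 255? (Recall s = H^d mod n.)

117

Squares mod 473: H^1≡255, H^2≡224, H^4≡38, H^8≡25, H^16≡152, H^32≡400, H^64≡126
97 = 64 + 32 + 1, so H^97 ≡ 126·400·255 ≡ 117 (mod 473)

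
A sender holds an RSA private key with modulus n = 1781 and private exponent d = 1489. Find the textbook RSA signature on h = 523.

h^2 ≡ 523^2 = 273529 ≡ 1036
h^4 ≡ 1036^2 = 1073296 ≡ 1134
h^8 ≡ 1134^2 = 1285956 ≡ 74
h^16 ≡ 74^2 = 5476 ≡ 133
h^32 ≡ 133^2 = 17689 ≡ 1660
h^64 ≡ 1660^2 = 2755600 ≡ 393
h^128 ≡ 393^2 = 154449 ≡ 1283
h^256 ≡ 1283^2 = 1646089 ≡ 445
h^512 ≡ 445^2 = 198025 ≡ 334
h^1024 ≡ 334^2 = 111556 ≡ 1134
1489 = 1024 + 256 + 128 + 64 + 16 + 1, so h^1489 ≡ 1134·445·1283·393·133·523 ≡ 120 (mod 1781)

120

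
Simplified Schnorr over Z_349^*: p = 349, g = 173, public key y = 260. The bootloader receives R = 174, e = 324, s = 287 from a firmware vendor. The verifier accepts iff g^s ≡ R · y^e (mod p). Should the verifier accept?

reject

g^s mod p:
173^2 = 29929 ≡ 264
173^4 ≡ 264^2 = 69696 ≡ 245
173^8 ≡ 245^2 = 60025 ≡ 346
173^16 ≡ 346^2 = 119716 ≡ 9
173^32 ≡ 9^2 = 81
173^64 ≡ 81^2 = 6561 ≡ 279
173^128 ≡ 279^2 = 77841 ≡ 14
173^256 ≡ 14^2 = 196
287 = 256 + 16 + 8 + 4 + 2 + 1, so 173^287 ≡ 196·9·346·245·264·173 ≡ 235 (mod 349)
R · y^e mod p:
260^2 = 67600 ≡ 243
260^4 ≡ 243^2 = 59049 ≡ 68
260^8 ≡ 68^2 = 4624 ≡ 87
260^16 ≡ 87^2 = 7569 ≡ 240
260^32 ≡ 240^2 = 57600 ≡ 15
260^64 ≡ 15^2 = 225
260^128 ≡ 225^2 = 50625 ≡ 20
260^256 ≡ 20^2 = 400 ≡ 51
324 = 256 + 64 + 4, so 260^324 ≡ 51·225·68 ≡ 285 (mod 349)
174·285 = 49590 ≡ 32 (mod 349)
235 ≠ 32; the check fails.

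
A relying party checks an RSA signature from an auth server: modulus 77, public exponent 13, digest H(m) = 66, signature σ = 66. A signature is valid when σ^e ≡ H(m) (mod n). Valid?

Squares mod 77: σ^1≡66, σ^2≡44, σ^4≡11, σ^8≡44
13 = 8 + 4 + 1, so σ^13 ≡ 44·11·66 ≡ 66 (mod 77)
66 = H(m), so the signature checks out.

yes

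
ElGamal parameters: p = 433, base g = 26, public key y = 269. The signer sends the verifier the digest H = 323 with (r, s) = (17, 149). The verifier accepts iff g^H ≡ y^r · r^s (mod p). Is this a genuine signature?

forged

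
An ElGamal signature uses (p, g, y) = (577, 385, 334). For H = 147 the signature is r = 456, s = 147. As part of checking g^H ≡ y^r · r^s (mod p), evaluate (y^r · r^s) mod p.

334^2 = 111556 ≡ 195
334^4 ≡ 195^2 = 38025 ≡ 520
334^8 ≡ 520^2 = 270400 ≡ 364
334^16 ≡ 364^2 = 132496 ≡ 363
334^32 ≡ 363^2 = 131769 ≡ 213
334^64 ≡ 213^2 = 45369 ≡ 363
334^128 ≡ 363^2 = 131769 ≡ 213
334^256 ≡ 213^2 = 45369 ≡ 363
456 = 256 + 128 + 64 + 8, so 334^456 ≡ 363·213·363·364 ≡ 576 (mod 577)
456^2 = 207936 ≡ 216
456^4 ≡ 216^2 = 46656 ≡ 496
456^8 ≡ 496^2 = 246016 ≡ 214
456^16 ≡ 214^2 = 45796 ≡ 213
456^32 ≡ 213^2 = 45369 ≡ 363
456^64 ≡ 363^2 = 131769 ≡ 213
456^128 ≡ 213^2 = 45369 ≡ 363
147 = 128 + 16 + 2 + 1, so 456^147 ≡ 363·213·216·456 ≡ 406 (mod 577)
y^r · r^s ≡ 576·406 = 233856 ≡ 171 (mod 577)

171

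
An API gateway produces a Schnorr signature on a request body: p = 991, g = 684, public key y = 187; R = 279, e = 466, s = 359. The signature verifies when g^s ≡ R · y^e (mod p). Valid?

g^s mod p:
684^359 mod 991 = 815
R · y^e mod p:
187^466 mod 991 = 145
279·145 = 40455 ≡ 815 (mod 991)
815 ≡ 815 (mod 991); signature holds.

yes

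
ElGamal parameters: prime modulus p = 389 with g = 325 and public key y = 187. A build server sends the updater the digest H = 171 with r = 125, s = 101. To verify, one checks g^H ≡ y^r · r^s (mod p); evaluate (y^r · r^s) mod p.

66

187^2 = 34969 ≡ 348
187^4 ≡ 348^2 = 121104 ≡ 125
187^8 ≡ 125^2 = 15625 ≡ 65
187^16 ≡ 65^2 = 4225 ≡ 335
187^32 ≡ 335^2 = 112225 ≡ 193
187^64 ≡ 193^2 = 37249 ≡ 294
125 = 64 + 32 + 16 + 8 + 4 + 1, so 187^125 ≡ 294·193·335·65·125·187 ≡ 42 (mod 389)
125^2 = 15625 ≡ 65
125^4 ≡ 65^2 = 4225 ≡ 335
125^8 ≡ 335^2 = 112225 ≡ 193
125^16 ≡ 193^2 = 37249 ≡ 294
125^32 ≡ 294^2 = 86436 ≡ 78
125^64 ≡ 78^2 = 6084 ≡ 249
101 = 64 + 32 + 4 + 1, so 125^101 ≡ 249·78·335·125 ≡ 335 (mod 389)
y^r · r^s ≡ 42·335 = 14070 ≡ 66 (mod 389)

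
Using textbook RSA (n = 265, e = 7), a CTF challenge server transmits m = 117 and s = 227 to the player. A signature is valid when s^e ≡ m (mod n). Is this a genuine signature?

forged

s^2 ≡ 227^2 = 51529 ≡ 119
s^4 ≡ 119^2 = 14161 ≡ 116
7 = 4 + 2 + 1, so s^7 ≡ 116·119·227 ≡ 148 (mod 265)
The recovered value 148 does not match the digest 117.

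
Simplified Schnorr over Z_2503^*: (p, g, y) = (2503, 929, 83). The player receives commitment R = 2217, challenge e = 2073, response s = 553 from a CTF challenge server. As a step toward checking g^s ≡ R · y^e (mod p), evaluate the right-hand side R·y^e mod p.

949

83^2 = 6889 ≡ 1883
83^4 ≡ 1883^2 = 3545689 ≡ 1441
83^8 ≡ 1441^2 = 2076481 ≡ 1494
83^16 ≡ 1494^2 = 2232036 ≡ 1863
83^32 ≡ 1863^2 = 3470769 ≡ 1611
83^64 ≡ 1611^2 = 2595321 ≡ 2213
83^128 ≡ 2213^2 = 4897369 ≡ 1501
83^256 ≡ 1501^2 = 2253001 ≡ 301
83^512 ≡ 301^2 = 90601 ≡ 493
83^1024 ≡ 493^2 = 243049 ≡ 258
83^2048 ≡ 258^2 = 66564 ≡ 1486
2073 = 2048 + 16 + 8 + 1, so 83^2073 ≡ 1486·1863·1494·83 ≡ 338 (mod 2503)
R · y^e ≡ 2217·338 = 749346 ≡ 949 (mod 2503)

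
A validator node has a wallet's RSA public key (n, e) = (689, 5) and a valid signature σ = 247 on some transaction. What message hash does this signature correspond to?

624

σ^2 ≡ 247^2 = 61009 ≡ 377
σ^4 ≡ 377^2 = 142129 ≡ 195
5 = 4 + 1, so σ^5 ≡ 195·247 ≡ 624 (mod 689)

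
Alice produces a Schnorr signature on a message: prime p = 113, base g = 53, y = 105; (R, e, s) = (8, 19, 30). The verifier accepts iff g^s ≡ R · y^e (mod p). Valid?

g^s mod p:
53^2 = 2809 ≡ 97
53^4 ≡ 97^2 = 9409 ≡ 30
53^8 ≡ 30^2 = 900 ≡ 109
53^16 ≡ 109^2 = 11881 ≡ 16
30 = 16 + 8 + 4 + 2, so 53^30 ≡ 16·109·30·97 ≡ 97 (mod 113)
R · y^e mod p:
105^2 = 11025 ≡ 64
105^4 ≡ 64^2 = 4096 ≡ 28
105^8 ≡ 28^2 = 784 ≡ 106
105^16 ≡ 106^2 = 11236 ≡ 49
19 = 16 + 2 + 1, so 105^19 ≡ 49·64·105 ≡ 111 (mod 113)
8·111 = 888 ≡ 97 (mod 113)
97 ≡ 97 (mod 113); signature holds.

yes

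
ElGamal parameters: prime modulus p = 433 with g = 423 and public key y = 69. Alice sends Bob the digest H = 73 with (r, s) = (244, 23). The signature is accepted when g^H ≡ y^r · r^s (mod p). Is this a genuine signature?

genuine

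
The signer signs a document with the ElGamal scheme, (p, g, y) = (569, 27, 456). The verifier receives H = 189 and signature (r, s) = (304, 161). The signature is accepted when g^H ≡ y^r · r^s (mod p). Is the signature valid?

invalid

Left side g^H mod p:
27^189 mod 569 = 190
Right side y^r · r^s mod p:
456^304 mod 569 = 288
304^161 mod 569 = 295
288·295 = 84960 ≡ 179 (mod 569)
190 ≠ 179, so verification fails.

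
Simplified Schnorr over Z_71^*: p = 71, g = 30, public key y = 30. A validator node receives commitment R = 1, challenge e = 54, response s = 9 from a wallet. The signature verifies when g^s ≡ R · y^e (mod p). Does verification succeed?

fails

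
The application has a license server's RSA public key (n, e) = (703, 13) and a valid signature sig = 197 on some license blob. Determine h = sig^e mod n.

sig^2 ≡ 197^2 = 38809 ≡ 144
sig^4 ≡ 144^2 = 20736 ≡ 349
sig^8 ≡ 349^2 = 121801 ≡ 182
13 = 8 + 4 + 1, so sig^13 ≡ 182·349·197 ≡ 349 (mod 703)

349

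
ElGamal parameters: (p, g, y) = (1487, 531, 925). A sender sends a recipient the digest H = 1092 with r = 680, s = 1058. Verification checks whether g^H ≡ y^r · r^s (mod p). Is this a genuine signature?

genuine

Left side g^H mod p:
Squares mod 1487: 531^1≡531, 531^2≡918, 531^4≡1082, 531^8≡455, 531^16≡332, 531^32≡186, 531^64≡395, 531^128≡1377, 531^256≡204, 531^512≡1467, 531^1024≡400
1092 = 1024 + 64 + 4, so 531^1092 ≡ 400·395·1082 ≡ 71 (mod 1487)
Right side y^r · r^s mod p:
Squares mod 1487: 925^1≡925, 925^2≡600, 925^4≡146, 925^8≡498, 925^16≡1162, 925^32≡48, 925^64≡817, 925^128≡1313, 925^256≡536, 925^512≡305
680 = 512 + 128 + 32 + 8, so 925^680 ≡ 305·1313·48·498 ≡ 1186 (mod 1487)
Squares mod 1487: 680^1≡680, 680^2≡1430, 680^4≡275, 680^8≡1275, 680^16≡334, 680^32≡31, 680^64≡961, 680^128≡94, 680^256≡1401, 680^512≡1448, 680^1024≡34
1058 = 1024 + 32 + 2, so 680^1058 ≡ 34·31·1430 ≡ 889 (mod 1487)
1186·889 = 1054354 ≡ 71 (mod 1487)
71 ≡ 71 (mod 1487), so the signature is genuine.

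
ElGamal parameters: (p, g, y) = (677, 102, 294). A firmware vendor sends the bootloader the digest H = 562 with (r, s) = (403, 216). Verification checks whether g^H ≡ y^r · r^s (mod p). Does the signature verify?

Left side g^H mod p:
102^2 = 10404 ≡ 249
102^4 ≡ 249^2 = 62001 ≡ 394
102^8 ≡ 394^2 = 155236 ≡ 203
102^16 ≡ 203^2 = 41209 ≡ 589
102^32 ≡ 589^2 = 346921 ≡ 297
102^64 ≡ 297^2 = 88209 ≡ 199
102^128 ≡ 199^2 = 39601 ≡ 335
102^256 ≡ 335^2 = 112225 ≡ 520
102^512 ≡ 520^2 = 270400 ≡ 277
562 = 512 + 32 + 16 + 2, so 102^562 ≡ 277·297·589·249 ≡ 37 (mod 677)
Right side y^r · r^s mod p:
294^2 = 86436 ≡ 457
294^4 ≡ 457^2 = 208849 ≡ 333
294^8 ≡ 333^2 = 110889 ≡ 538
294^16 ≡ 538^2 = 289444 ≡ 365
294^32 ≡ 365^2 = 133225 ≡ 533
294^64 ≡ 533^2 = 284089 ≡ 426
294^128 ≡ 426^2 = 181476 ≡ 40
294^256 ≡ 40^2 = 1600 ≡ 246
403 = 256 + 128 + 16 + 2 + 1, so 294^403 ≡ 246·40·365·457·294 ≡ 676 (mod 677)
403^2 = 162409 ≡ 606
403^4 ≡ 606^2 = 367236 ≡ 302
403^8 ≡ 302^2 = 91204 ≡ 486
403^16 ≡ 486^2 = 236196 ≡ 600
403^32 ≡ 600^2 = 360000 ≡ 513
403^64 ≡ 513^2 = 263169 ≡ 493
403^128 ≡ 493^2 = 243049 ≡ 6
216 = 128 + 64 + 16 + 8, so 403^216 ≡ 6·493·600·486 ≡ 640 (mod 677)
676·640 = 432640 ≡ 37 (mod 677)
37 ≡ 37 (mod 677), so the signature is genuine.

verifies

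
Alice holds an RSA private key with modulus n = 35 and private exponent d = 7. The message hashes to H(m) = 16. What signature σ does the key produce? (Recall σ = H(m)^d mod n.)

Squares mod 35: (H(m))^1≡16, (H(m))^2≡11, (H(m))^4≡16
7 = 4 + 2 + 1, so (H(m))^7 ≡ 16·11·16 ≡ 16 (mod 35)

16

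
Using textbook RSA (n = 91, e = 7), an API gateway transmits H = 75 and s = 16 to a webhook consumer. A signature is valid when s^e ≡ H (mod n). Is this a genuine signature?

forged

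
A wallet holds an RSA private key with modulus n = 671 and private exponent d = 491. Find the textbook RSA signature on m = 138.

m^2 ≡ 138^2 = 19044 ≡ 256
m^4 ≡ 256^2 = 65536 ≡ 449
m^8 ≡ 449^2 = 201601 ≡ 301
m^16 ≡ 301^2 = 90601 ≡ 16
m^32 ≡ 16^2 = 256
m^64 ≡ 256^2 = 65536 ≡ 449
m^128 ≡ 449^2 = 201601 ≡ 301
m^256 ≡ 301^2 = 90601 ≡ 16
491 = 256 + 128 + 64 + 32 + 8 + 2 + 1, so m^491 ≡ 16·301·449·256·301·256·138 ≡ 391 (mod 671)

391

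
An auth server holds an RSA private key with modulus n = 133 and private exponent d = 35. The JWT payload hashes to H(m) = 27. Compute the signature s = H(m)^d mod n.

(H(m))^2 ≡ 27^2 = 729 ≡ 64
(H(m))^4 ≡ 64^2 = 4096 ≡ 106
(H(m))^8 ≡ 106^2 = 11236 ≡ 64
(H(m))^16 ≡ 64^2 = 4096 ≡ 106
(H(m))^32 ≡ 106^2 = 11236 ≡ 64
35 = 32 + 2 + 1, so (H(m))^35 ≡ 64·64·27 ≡ 69 (mod 133)

69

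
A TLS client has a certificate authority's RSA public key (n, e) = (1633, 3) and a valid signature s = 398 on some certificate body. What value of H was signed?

Squares mod 1633: s^1≡398, s^2≡3
3 = 2 + 1, so s^3 ≡ 3·398 ≡ 1194 (mod 1633)

1194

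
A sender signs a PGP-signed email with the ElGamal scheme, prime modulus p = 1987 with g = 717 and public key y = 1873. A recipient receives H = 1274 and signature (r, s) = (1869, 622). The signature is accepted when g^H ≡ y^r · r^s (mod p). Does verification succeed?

Left side g^H mod p:
Squares mod 1987: 717^1≡717, 717^2≡1443, 717^4≡1860, 717^8≡233, 717^16≡640, 717^32≡278, 717^64≡1778, 717^128≡1954, 717^256≡1089, 717^512≡1669, 717^1024≡1774
1274 = 1024 + 128 + 64 + 32 + 16 + 8 + 2, so 717^1274 ≡ 1774·1954·1778·278·640·233·1443 ≡ 538 (mod 1987)
Right side y^r · r^s mod p:
Squares mod 1987: 1873^1≡1873, 1873^2≡1074, 1873^4≡1016, 1873^8≡1003, 1873^16≡587, 1873^32≡818, 1873^64≡1492, 1873^128≡624, 1873^256≡1911, 1873^512≡1802, 1873^1024≡446
1869 = 1024 + 512 + 256 + 64 + 8 + 4 + 1, so 1873^1869 ≡ 446·1802·1911·1492·1003·1016·1873 ≡ 486 (mod 1987)
Squares mod 1987: 1869^1≡1869, 1869^2≡15, 1869^4≡225, 1869^8≡950, 1869^16≡402, 1869^32≡657, 1869^64≡470, 1869^128≡343, 1869^256≡416, 1869^512≡187
622 = 512 + 64 + 32 + 8 + 4 + 2, so 1869^622 ≡ 187·470·657·950·225·15 ≡ 728 (mod 1987)
486·728 = 353808 ≡ 122 (mod 1987)
538 ≠ 122, so verification fails.

fails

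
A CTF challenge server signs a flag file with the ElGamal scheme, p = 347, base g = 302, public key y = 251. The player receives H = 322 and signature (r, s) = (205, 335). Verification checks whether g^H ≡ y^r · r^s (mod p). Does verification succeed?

Left side g^H mod p:
302^322 mod 347 = 208
Right side y^r · r^s mod p:
251^205 mod 347 = 219
205^335 mod 347 = 302
219·302 = 66138 ≡ 208 (mod 347)
208 ≡ 208 (mod 347), so the signature is genuine.

passes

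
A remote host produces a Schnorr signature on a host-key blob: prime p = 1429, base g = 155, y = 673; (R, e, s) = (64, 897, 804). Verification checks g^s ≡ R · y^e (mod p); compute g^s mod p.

155^2 = 24025 ≡ 1161
155^4 ≡ 1161^2 = 1347921 ≡ 374
155^8 ≡ 374^2 = 139876 ≡ 1263
155^16 ≡ 1263^2 = 1595169 ≡ 405
155^32 ≡ 405^2 = 164025 ≡ 1119
155^64 ≡ 1119^2 = 1252161 ≡ 357
155^128 ≡ 357^2 = 127449 ≡ 268
155^256 ≡ 268^2 = 71824 ≡ 374
155^512 ≡ 374^2 = 139876 ≡ 1263
804 = 512 + 256 + 32 + 4, so 155^804 ≡ 1263·374·1119·374 ≡ 202 (mod 1429)

202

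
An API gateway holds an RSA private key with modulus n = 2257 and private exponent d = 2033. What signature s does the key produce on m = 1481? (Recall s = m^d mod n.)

852

Squares mod 2257: m^1≡1481, m^2≡1814, m^4≡2147, m^8≡815, m^16≡667, m^32≡260, m^64≡2147, m^128≡815, m^256≡667, m^512≡260, m^1024≡2147
2033 = 1024 + 512 + 256 + 128 + 64 + 32 + 16 + 1, so m^2033 ≡ 2147·260·667·815·2147·260·667·1481 ≡ 852 (mod 2257)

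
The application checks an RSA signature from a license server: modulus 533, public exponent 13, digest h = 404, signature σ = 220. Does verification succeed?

σ^2 ≡ 220^2 = 48400 ≡ 430
σ^4 ≡ 430^2 = 184900 ≡ 482
σ^8 ≡ 482^2 = 232324 ≡ 469
13 = 8 + 4 + 1, so σ^13 ≡ 469·482·220 ≡ 129 (mod 533)
σ^13 mod 533 = 129, but h = 404.

fails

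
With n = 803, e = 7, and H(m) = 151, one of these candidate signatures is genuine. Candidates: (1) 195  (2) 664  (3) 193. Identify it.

Candidate 1: Squares mod 803: 195^1≡195, 195^2≡284, 195^4≡356; 7 = 4 + 2 + 1, so 195^7 ≡ 356·284·195 ≡ 24 (mod 803)
Candidate 2: Squares mod 803: 664^1≡664, 664^2≡49, 664^4≡795; 7 = 4 + 2 + 1, so 664^7 ≡ 795·49·664 ≡ 687 (mod 803)
Candidate 3: Squares mod 803: 193^1≡193, 193^2≡311, 193^4≡361; 7 = 4 + 2 + 1, so 193^7 ≡ 361·311·193 ≡ 151 (mod 803)
  → matches H(m) = 151

3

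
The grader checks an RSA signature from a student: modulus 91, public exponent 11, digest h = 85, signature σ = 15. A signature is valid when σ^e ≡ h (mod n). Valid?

σ^2 ≡ 15^2 = 225 ≡ 43
σ^4 ≡ 43^2 = 1849 ≡ 29
σ^8 ≡ 29^2 = 841 ≡ 22
11 = 8 + 2 + 1, so σ^11 ≡ 22·43·15 ≡ 85 (mod 91)
σ^11 mod 91 = 85 matches h.

yes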